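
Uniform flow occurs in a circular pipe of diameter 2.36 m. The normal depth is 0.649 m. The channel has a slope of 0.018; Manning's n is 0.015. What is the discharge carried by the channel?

For a circular section of diameter D = 2.36 m at depth y = 0.649 m, the central angle is θ = 2 arccos(1 − 2y/D) = 2.208 rad. Then A = (D²/8)(θ − sin θ) = 0.9777 m² and P = Dθ/2 = 2.606 m.
Hydraulic radius R = A/P = 0.9777/2.606 = 0.3752 m.
Manning's equation: Q = (1/n) A R^(2/3) S^(1/2) = (1/0.015) × 0.9777 × 0.3752^(2/3) × 0.018^(1/2) = 4.55 m³/s.

Q = 4.55 m³/s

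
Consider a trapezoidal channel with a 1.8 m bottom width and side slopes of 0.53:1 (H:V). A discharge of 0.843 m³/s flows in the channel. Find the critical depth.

At critical depth, Q² T / (g A³) = 1, i.e. A³/T = Q²/g = 0.843²/9.81 = 0.07244.
Trying y = 0.302 m: A³/T = 0.09783 — high.
Trying y = 0.274 m: A³/T = 0.07243 — matches.

y_c = 0.274 m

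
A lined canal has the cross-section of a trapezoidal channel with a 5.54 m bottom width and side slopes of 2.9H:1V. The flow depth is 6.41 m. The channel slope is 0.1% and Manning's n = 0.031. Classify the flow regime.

With bottom width b = 5.54 m and side slope z = 2.9: A = (b + zy)y = (5.54 + 2.9×6.41)×6.41 = 154.7 m²; P = b + 2y√(1+z²) = 5.54 + 2×6.41×3.068 = 44.87 m.
Hydraulic radius R = A/P = 154.7/44.87 = 3.447 m.
V = (1/n) R^(2/3) √S = (1/0.031) × 3.447^(2/3) × √0.001 = 2.328 m/s. Hydraulic depth D_h = A/T = 154.7/42.72 = 3.621 m.
Froude number Fr = V/√(g·D_h) = 2.328/√(9.81×3.621) = 0.391, which is less than 1, so the flow is subcritical.

subcritical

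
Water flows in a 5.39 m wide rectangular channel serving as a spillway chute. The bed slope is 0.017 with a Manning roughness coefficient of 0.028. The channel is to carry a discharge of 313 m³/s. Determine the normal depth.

y_n = 7.84 m

Manning's equation rearranged: A R^(2/3) = nQ / (1·√S) = 0.028 × 313 / (√0.017) = 67.22.
Trying y = 9.07 m: A R^(2/3) = 79.6 — over.
Trying y = 6.86 m: A R^(2/3) = 57.41 — short.
Trying y = 7.84 m: A R^(2/3) = 67.2 — close enough.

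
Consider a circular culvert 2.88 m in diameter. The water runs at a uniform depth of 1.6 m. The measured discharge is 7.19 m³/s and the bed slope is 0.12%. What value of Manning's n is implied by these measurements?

n = 0.015

For a circular section of diameter D = 2.88 m at depth y = 1.6 m, the central angle is θ = 2 arccos(1 − 2y/D) = 3.364 rad. Then A = (D²/8)(θ − sin θ) = 3.717 m² and P = Dθ/2 = 4.845 m.
Hydraulic radius R = A/P = 3.717/4.845 = 0.7673 m.
Rearranging Manning's equation: n = (1/Q) A R^(2/3) S^(1/2) = (1/7.19) × 3.717 × 0.7673^(2/3) × √0.0012 = 0.015.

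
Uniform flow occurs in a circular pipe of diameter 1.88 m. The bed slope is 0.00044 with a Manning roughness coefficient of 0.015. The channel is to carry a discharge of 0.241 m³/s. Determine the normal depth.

Manning's equation rearranged: A R^(2/3) = nQ / (1·√S) = 0.015 × 0.241 / (√0.00044) = 0.1723.
Try y = 0.322 m: A R^(2/3) = 0.1072 — too small.
Try y = 0.489 m: A R^(2/3) = 0.2486 — too large.
Try y = 0.407 m: A R^(2/3) = 0.1724 — ≈ 0.1723.

y_n = 0.407 m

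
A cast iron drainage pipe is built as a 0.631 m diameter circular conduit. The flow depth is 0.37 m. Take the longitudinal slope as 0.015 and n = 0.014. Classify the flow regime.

supercritical

For a circular section of diameter D = 0.631 m at depth y = 0.37 m, the central angle is θ = 2 arccos(1 − 2y/D) = 3.489 rad. Then A = (D²/8)(θ − sin θ) = 0.1906 m² and P = Dθ/2 = 1.101 m.
Hydraulic radius R = A/P = 0.1906/1.101 = 0.1731 m.
V = (1/n) R^(2/3) √S = (1/0.014) × 0.1731^(2/3) × √0.015 = 2.718 m/s. Hydraulic depth D_h = A/T = 0.1906/0.6215 = 0.3066 m.
Froude number Fr = V/√(g·D_h) = 2.718/√(9.81×0.3066) = 1.57, which is greater than 1, so the flow is supercritical.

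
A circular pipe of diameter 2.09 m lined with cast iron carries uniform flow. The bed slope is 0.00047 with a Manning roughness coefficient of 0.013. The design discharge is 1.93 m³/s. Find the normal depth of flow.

Manning's equation rearranged: A R^(2/3) = nQ / (1·√S) = 0.013 × 1.93 / (√0.00047) = 1.157.
Try y = 0.876 m: A R^(2/3) = 0.8165 — short.
Try y = 1.27 m: A R^(2/3) = 1.524 — over.
Try y = 1.07 m: A R^(2/3) = 1.158 — ≈ 1.157.

y_n = 1.07 m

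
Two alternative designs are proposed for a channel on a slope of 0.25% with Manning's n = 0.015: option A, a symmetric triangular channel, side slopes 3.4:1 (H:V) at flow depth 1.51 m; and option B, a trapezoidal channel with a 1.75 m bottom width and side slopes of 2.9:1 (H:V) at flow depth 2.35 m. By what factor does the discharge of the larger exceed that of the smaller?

3.73

Channel A: For a triangular section with side slope z = 3.4: A = zy² = 3.4×1.51² = 7.752 m²; P = 2y√(1+z²) = 2×1.51×3.544 = 10.7 m. Hydraulic radius R = A/P = 7.752/10.7 = 0.7243 m. Q_A = (1/0.015)·7.752·0.7243^(2/3)·√0.0025 = 20.84 m³/s.
Channel B: With bottom width b = 1.75 m and side slope z = 2.9: A = (b + zy)y = (1.75 + 2.9×2.35)×2.35 = 20.13 m²; P = b + 2y√(1+z²) = 1.75 + 2×2.35×3.068 = 16.17 m. Hydraulic radius R = A/P = 20.13/16.17 = 1.245 m. Q_B = (1/0.015)·20.13·1.245^(2/3)·√0.0025 = 77.64 m³/s.
The larger discharge is 77.64 m³/s and the smaller is 20.84 m³/s; the ratio is 3.73.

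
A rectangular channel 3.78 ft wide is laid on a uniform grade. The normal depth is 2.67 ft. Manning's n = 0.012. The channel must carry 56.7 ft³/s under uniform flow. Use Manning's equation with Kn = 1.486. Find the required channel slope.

Flow area A = b·y = 3.78 × 2.67 = 10.09 ft². Wetted perimeter P = b + 2y = 3.78 + 2×2.67 = 9.12 ft.
Hydraulic radius R = A/P = 10.09/9.12 = 1.107 ft.
From Manning's equation, S = [nQ / (1.486 A R^(2/3))]² = [0.012 × 56.7 / (1.486 × 10.09 × 1.107^(2/3))]² = 0.0018.

S = 0.0018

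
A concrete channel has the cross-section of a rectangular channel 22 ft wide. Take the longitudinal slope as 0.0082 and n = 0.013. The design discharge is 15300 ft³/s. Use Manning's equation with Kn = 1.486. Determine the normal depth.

y_n = 18.5 ft

Manning's equation rearranged: A R^(2/3) = nQ / (1.486·√S) = 0.013 × 15300 / (1.486 × √0.0082) = 1478.
At y = 20.8 ft: A R^(2/3) = 1705 — too large.
At y = 18.5 ft: A R^(2/3) = 1475 — close enough.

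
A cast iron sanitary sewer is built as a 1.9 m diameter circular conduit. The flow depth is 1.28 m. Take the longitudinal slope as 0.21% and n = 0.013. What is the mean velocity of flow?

V = 2.38 m/s

For a circular section of diameter D = 1.9 m at depth y = 1.28 m, the central angle is θ = 2 arccos(1 − 2y/D) = 3.851 rad. Then A = (D²/8)(θ − sin θ) = 2.032 m² and P = Dθ/2 = 3.659 m.
Hydraulic radius R = A/P = 2.032/3.659 = 0.5554 m.
From Manning's equation, V = (1/n) R^(2/3) S^(1/2) = (1/0.013) × 0.5554^(2/3) × 0.0021^(1/2) = 2.38 m/s.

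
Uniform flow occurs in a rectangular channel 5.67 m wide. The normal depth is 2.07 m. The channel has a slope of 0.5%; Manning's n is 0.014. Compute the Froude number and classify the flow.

Flow area A = b·y = 5.67 × 2.07 = 11.74 m². Wetted perimeter P = b + 2y = 5.67 + 2×2.07 = 9.81 m.
Hydraulic radius R = A/P = 11.74/9.81 = 1.196 m.
V = (1/n) R^(2/3) √S = (1/0.014) × 1.196^(2/3) × √0.005 = 5.692 m/s. Hydraulic depth D_h = A/T = 11.74/5.67 = 2.07 m.
Froude number Fr = V/√(g·D_h) = 5.692/√(9.81×2.07) = 1.26, which is greater than 1, so the flow is supercritical.

supercritical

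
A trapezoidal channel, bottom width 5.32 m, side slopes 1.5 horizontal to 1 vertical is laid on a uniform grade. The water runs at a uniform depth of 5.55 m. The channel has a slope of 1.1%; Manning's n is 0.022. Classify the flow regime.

supercritical

With bottom width b = 5.32 m and side slope z = 1.5: A = (b + zy)y = (5.32 + 1.5×5.55)×5.55 = 75.73 m²; P = b + 2y√(1+z²) = 5.32 + 2×5.55×1.803 = 25.33 m.
Hydraulic radius R = A/P = 75.73/25.33 = 2.99 m.
V = (1/n) R^(2/3) √S = (1/0.022) × 2.99^(2/3) × √0.011 = 9.894 m/s. Hydraulic depth D_h = A/T = 75.73/21.97 = 3.447 m.
Froude number Fr = V/√(g·D_h) = 9.894/√(9.81×3.447) = 1.7, which is greater than 1, so the flow is supercritical.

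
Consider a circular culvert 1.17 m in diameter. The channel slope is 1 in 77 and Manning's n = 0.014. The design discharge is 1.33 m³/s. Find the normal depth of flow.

Manning's equation rearranged: A R^(2/3) = nQ / (1·√S) = 0.014 × 1.33 / (√0.01299) = 0.1634.
At y = 0.349 m: A R^(2/3) = 0.09175 — too small.
At y = 0.576 m: A R^(2/3) = 0.2307 — too large.
At y = 0.474 m: A R^(2/3) = 0.1634 — matches.

y_n = 0.474 m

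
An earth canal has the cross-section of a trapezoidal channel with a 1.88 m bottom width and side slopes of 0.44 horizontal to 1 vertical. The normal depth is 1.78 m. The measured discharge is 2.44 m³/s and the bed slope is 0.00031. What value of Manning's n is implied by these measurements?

n = 0.03

With bottom width b = 1.88 m and side slope z = 0.44: A = (b + zy)y = (1.88 + 0.44×1.78)×1.78 = 4.74 m²; P = b + 2y√(1+z²) = 1.88 + 2×1.78×1.093 = 5.769 m.
Hydraulic radius R = A/P = 4.74/5.769 = 0.8217 m.
Rearranging Manning's equation: n = (1/Q) A R^(2/3) S^(1/2) = (1/2.44) × 4.74 × 0.8217^(2/3) × √0.00031 = 0.03.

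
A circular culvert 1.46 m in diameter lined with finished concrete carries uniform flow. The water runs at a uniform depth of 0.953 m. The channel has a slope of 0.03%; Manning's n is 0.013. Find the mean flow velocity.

V = 0.749 m/s

For a circular section of diameter D = 1.46 m at depth y = 0.953 m, the central angle is θ = 2 arccos(1 − 2y/D) = 3.762 rad. Then A = (D²/8)(θ − sin θ) = 1.158 m² and P = Dθ/2 = 2.747 m.
Hydraulic radius R = A/P = 1.158/2.747 = 0.4214 m.
From Manning's equation, V = (1/n) R^(2/3) S^(1/2) = (1/0.013) × 0.4214^(2/3) × 0.0003^(1/2) = 0.749 m/s.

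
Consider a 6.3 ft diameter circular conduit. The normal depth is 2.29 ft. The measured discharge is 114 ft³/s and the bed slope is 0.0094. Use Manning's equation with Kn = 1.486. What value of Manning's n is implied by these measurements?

For a circular section of diameter D = 6.3 ft at depth y = 2.29 ft, the central angle is θ = 2 arccos(1 − 2y/D) = 2.589 rad. Then A = (D²/8)(θ − sin θ) = 10.24 ft² and P = Dθ/2 = 8.154 ft.
Hydraulic radius R = A/P = 10.24/8.154 = 1.255 ft.
Rearranging Manning's equation: n = (1.486/Q) A R^(2/3) S^(1/2) = (1.486/114) × 10.24 × 1.255^(2/3) × √0.0094 = 0.0151.

n = 0.0151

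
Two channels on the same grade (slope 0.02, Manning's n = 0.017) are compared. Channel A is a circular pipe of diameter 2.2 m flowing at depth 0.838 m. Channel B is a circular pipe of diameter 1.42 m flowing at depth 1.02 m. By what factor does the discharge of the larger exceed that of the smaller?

1.14

Channel A: For a circular section of diameter D = 2.2 m at depth y = 0.838 m, the central angle is θ = 2 arccos(1 − 2y/D) = 2.661 rad. Then A = (D²/8)(θ − sin θ) = 1.33 m² and P = Dθ/2 = 2.927 m. Hydraulic radius R = A/P = 1.33/2.927 = 0.4544 m. Q_A = (1/0.017)·1.33·0.4544^(2/3)·√0.02 = 6.538 m³/s.
Channel B: For a circular section of diameter D = 1.42 m at depth y = 1.02 m, the central angle is θ = 2 arccos(1 − 2y/D) = 4.045 rad. Then A = (D²/8)(θ − sin θ) = 1.218 m² and P = Dθ/2 = 2.872 m. Hydraulic radius R = A/P = 1.218/2.872 = 0.4239 m. Q_B = (1/0.017)·1.218·0.4239^(2/3)·√0.02 = 5.716 m³/s.
The larger discharge is 6.538 m³/s and the smaller is 5.716 m³/s; the ratio is 1.14.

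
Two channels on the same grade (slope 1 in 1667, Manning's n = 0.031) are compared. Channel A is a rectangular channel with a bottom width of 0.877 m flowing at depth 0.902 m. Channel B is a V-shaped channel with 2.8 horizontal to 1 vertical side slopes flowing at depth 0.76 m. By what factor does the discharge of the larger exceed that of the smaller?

2.33

Channel A: Flow area A = b·y = 0.877 × 0.902 = 0.7911 m². Wetted perimeter P = b + 2y = 0.877 + 2×0.902 = 2.681 m. Hydraulic radius R = A/P = 0.7911/2.681 = 0.2951 m. Q_A = (1/0.031)·0.7911·0.2951^(2/3)·√0.0005999 = 0.277 m³/s.
Channel B: For a triangular section with side slope z = 2.8: A = zy² = 2.8×0.76² = 1.617 m²; P = 2y√(1+z²) = 2×0.76×2.973 = 4.519 m. Hydraulic radius R = A/P = 1.617/4.519 = 0.3579 m. Q_B = (1/0.031)·1.617·0.3579^(2/3)·√0.0005999 = 0.6441 m³/s.
The larger discharge is 0.6441 m³/s and the smaller is 0.277 m³/s; the ratio is 2.33.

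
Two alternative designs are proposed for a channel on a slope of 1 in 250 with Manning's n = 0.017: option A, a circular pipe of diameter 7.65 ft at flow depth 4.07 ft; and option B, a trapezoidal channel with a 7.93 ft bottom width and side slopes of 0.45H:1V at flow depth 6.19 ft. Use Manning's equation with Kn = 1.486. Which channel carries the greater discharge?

Channel A: For a circular section of diameter D = 7.65 ft at depth y = 4.07 ft, the central angle is θ = 2 arccos(1 − 2y/D) = 3.27 rad. Then A = (D²/8)(θ − sin θ) = 24.85 ft² and P = Dθ/2 = 12.51 ft. Hydraulic radius R = A/P = 24.85/12.51 = 1.987 ft. Q_A = (1.486/0.017)·24.85·1.987^(2/3)·√0.004 = 217.2 ft³/s.
Channel B: With bottom width b = 7.93 ft and side slope z = 0.45: A = (b + zy)y = (7.93 + 0.45×6.19)×6.19 = 66.33 ft²; P = b + 2y√(1+z²) = 7.93 + 2×6.19×1.097 = 21.51 ft. Hydraulic radius R = A/P = 66.33/21.51 = 3.084 ft. Q_B = (1.486/0.017)·66.33·3.084^(2/3)·√0.004 = 777 ft³/s.
Q_A = 217.2 ft³/s vs Q_B = 777 ft³/s, so channel B carries more.

channel B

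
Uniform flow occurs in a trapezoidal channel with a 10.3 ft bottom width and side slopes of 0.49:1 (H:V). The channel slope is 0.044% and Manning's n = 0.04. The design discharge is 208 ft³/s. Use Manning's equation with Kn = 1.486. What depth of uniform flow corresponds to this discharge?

y_n = 7.64 ft

Manning's equation rearranged: A R^(2/3) = nQ / (1.486·√S) = 0.04 × 208 / (1.486 × √0.00044) = 266.9.
Trying y = 9.68 ft: A R^(2/3) = 401.1 — high.
Trying y = 7.64 ft: A R^(2/3) = 267.1 — ≈ 266.9.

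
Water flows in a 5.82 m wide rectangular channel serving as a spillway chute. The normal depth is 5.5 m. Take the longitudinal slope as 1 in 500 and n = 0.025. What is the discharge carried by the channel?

Flow area A = b·y = 5.82 × 5.5 = 32.01 m². Wetted perimeter P = b + 2y = 5.82 + 2×5.5 = 16.82 m.
Hydraulic radius R = A/P = 32.01/16.82 = 1.903 m.
Manning's equation: Q = (1/n) A R^(2/3) S^(1/2) = (1/0.025) × 32.01 × 1.903^(2/3) × 0.002^(1/2) = 87.9 m³/s.

Q = 87.9 m³/s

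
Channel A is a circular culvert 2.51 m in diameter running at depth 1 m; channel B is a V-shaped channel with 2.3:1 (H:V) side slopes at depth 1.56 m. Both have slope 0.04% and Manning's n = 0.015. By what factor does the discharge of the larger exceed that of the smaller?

3.69

Channel A: For a circular section of diameter D = 2.51 m at depth y = 1 m, the central angle is θ = 2 arccos(1 − 2y/D) = 2.732 rad. Then A = (D²/8)(θ − sin θ) = 1.838 m² and P = Dθ/2 = 3.429 m. Hydraulic radius R = A/P = 1.838/3.429 = 0.5361 m. Q_A = (1/0.015)·1.838·0.5361^(2/3)·√0.0004 = 1.618 m³/s.
Channel B: For a triangular section with side slope z = 2.3: A = zy² = 2.3×1.56² = 5.597 m²; P = 2y√(1+z²) = 2×1.56×2.508 = 7.825 m. Hydraulic radius R = A/P = 5.597/7.825 = 0.7153 m. Q_B = (1/0.015)·5.597·0.7153^(2/3)·√0.0004 = 5.969 m³/s.
The larger discharge is 5.969 m³/s and the smaller is 1.618 m³/s; the ratio is 3.69.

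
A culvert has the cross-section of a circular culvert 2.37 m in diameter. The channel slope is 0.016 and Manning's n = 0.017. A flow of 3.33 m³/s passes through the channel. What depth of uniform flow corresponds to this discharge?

y_n = 0.607 m

Manning's equation rearranged: A R^(2/3) = nQ / (1·√S) = 0.017 × 3.33 / (√0.016) = 0.4475.
Trying y = 0.675 m: A R^(2/3) = 0.5509 — over.
Trying y = 0.465 m: A R^(2/3) = 0.2621 — short.
Trying y = 0.607 m: A R^(2/3) = 0.4472 — matches.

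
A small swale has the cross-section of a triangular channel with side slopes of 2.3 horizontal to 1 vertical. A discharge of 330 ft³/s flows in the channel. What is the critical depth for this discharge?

At critical depth, Q² T / (g A³) = 1, i.e. A³/T = Q²/g = 330²/32.2 = 3382.
Trying y = 4.54 ft: A³/T = 5102 — over.
Trying y = 3.31 ft: A³/T = 1051 — short.
Trying y = 4.18 ft: A³/T = 3375 — ≈ 3382.

y_c = 4.18 ft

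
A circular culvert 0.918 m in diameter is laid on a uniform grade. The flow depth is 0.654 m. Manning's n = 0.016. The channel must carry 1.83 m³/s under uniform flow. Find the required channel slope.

For a circular section of diameter D = 0.918 m at depth y = 0.654 m, the central angle is θ = 2 arccos(1 − 2y/D) = 4.019 rad. Then A = (D²/8)(θ − sin θ) = 0.5044 m² and P = Dθ/2 = 1.845 m.
Hydraulic radius R = A/P = 0.5044/1.845 = 0.2734 m.
From Manning's equation, S = [nQ / (1 A R^(2/3))]² = [0.016 × 1.83 / (1 × 0.5044 × 0.2734^(2/3))]² = 0.019.

S = 0.019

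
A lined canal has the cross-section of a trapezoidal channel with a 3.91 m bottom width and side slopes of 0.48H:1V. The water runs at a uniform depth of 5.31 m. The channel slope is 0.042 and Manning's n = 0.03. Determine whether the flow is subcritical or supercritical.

With bottom width b = 3.91 m and side slope z = 0.48: A = (b + zy)y = (3.91 + 0.48×5.31)×5.31 = 34.3 m²; P = b + 2y√(1+z²) = 3.91 + 2×5.31×1.109 = 15.69 m.
Hydraulic radius R = A/P = 34.3/15.69 = 2.186 m.
V = (1/n) R^(2/3) √S = (1/0.03) × 2.186^(2/3) × √0.042 = 11.51 m/s. Hydraulic depth D_h = A/T = 34.3/9.008 = 3.807 m.
Froude number Fr = V/√(g·D_h) = 11.51/√(9.81×3.807) = 1.88, which is greater than 1, so the flow is supercritical.

supercritical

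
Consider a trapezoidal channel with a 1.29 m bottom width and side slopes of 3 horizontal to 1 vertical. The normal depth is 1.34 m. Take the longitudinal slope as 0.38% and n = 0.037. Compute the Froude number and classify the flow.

subcritical

With bottom width b = 1.29 m and side slope z = 3: A = (b + zy)y = (1.29 + 3×1.34)×1.34 = 7.115 m²; P = b + 2y√(1+z²) = 1.29 + 2×1.34×3.162 = 9.765 m.
Hydraulic radius R = A/P = 7.115/9.765 = 0.7287 m.
V = (1/n) R^(2/3) √S = (1/0.037) × 0.7287^(2/3) × √0.0038 = 1.349 m/s. Hydraulic depth D_h = A/T = 7.115/9.33 = 0.7626 m.
Froude number Fr = V/√(g·D_h) = 1.349/√(9.81×0.7626) = 0.493, which is less than 1, so the flow is subcritical.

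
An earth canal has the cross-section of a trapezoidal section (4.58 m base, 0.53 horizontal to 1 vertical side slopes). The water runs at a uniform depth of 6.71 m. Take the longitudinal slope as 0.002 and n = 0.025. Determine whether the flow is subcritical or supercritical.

With bottom width b = 4.58 m and side slope z = 0.53: A = (b + zy)y = (4.58 + 0.53×6.71)×6.71 = 54.59 m²; P = b + 2y√(1+z²) = 4.58 + 2×6.71×1.132 = 19.77 m.
Hydraulic radius R = A/P = 54.59/19.77 = 2.762 m.
V = (1/n) R^(2/3) √S = (1/0.025) × 2.762^(2/3) × √0.002 = 3.521 m/s. Hydraulic depth D_h = A/T = 54.59/11.69 = 4.669 m.
Froude number Fr = V/√(g·D_h) = 3.521/√(9.81×4.669) = 0.52, which is less than 1, so the flow is subcritical.

subcritical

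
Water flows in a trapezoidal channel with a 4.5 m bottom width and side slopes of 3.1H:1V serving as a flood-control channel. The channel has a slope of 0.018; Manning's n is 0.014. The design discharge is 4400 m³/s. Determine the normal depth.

Manning's equation rearranged: A R^(2/3) = nQ / (1·√S) = 0.014 × 4400 / (√0.018) = 459.1.
Trying y = 7.8 m: A R^(2/3) = 567.8 — high.
Trying y = 6.33 m: A R^(2/3) = 341.1 — low.
Trying y = 7.15 m: A R^(2/3) = 458.8 — matches.

y_n = 7.15 m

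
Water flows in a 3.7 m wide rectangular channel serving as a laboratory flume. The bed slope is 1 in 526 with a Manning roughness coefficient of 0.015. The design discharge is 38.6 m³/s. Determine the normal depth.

Manning's equation rearranged: A R^(2/3) = nQ / (1·√S) = 0.015 × 38.6 / (√0.001901) = 13.28.
Try y = 2.25 m: A R^(2/3) = 8.409 — short.
Try y = 4.01 m: A R^(2/3) = 17.36 — over.
Try y = 3.22 m: A R^(2/3) = 13.27 — close enough.

y_n = 3.22 m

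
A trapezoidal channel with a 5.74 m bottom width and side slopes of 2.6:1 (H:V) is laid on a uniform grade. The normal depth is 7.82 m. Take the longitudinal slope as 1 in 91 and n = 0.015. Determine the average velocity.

With bottom width b = 5.74 m and side slope z = 2.6: A = (b + zy)y = (5.74 + 2.6×7.82)×7.82 = 203.9 m²; P = b + 2y√(1+z²) = 5.74 + 2×7.82×2.786 = 49.31 m.
Hydraulic radius R = A/P = 203.9/49.31 = 4.135 m.
From Manning's equation, V = (1/n) R^(2/3) S^(1/2) = (1/0.015) × 4.135^(2/3) × 0.01099^(1/2) = 18 m/s.

V = 18 m/s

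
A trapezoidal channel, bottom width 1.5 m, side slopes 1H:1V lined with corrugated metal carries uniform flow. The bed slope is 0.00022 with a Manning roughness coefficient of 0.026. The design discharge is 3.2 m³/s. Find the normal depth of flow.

y_n = 1.81 m

Manning's equation rearranged: A R^(2/3) = nQ / (1·√S) = 0.026 × 3.2 / (√0.00022) = 5.609.
At y = 2.16 m: A R^(2/3) = 8.109 — too large.
At y = 1.25 m: A R^(2/3) = 2.665 — too small.
At y = 1.81 m: A R^(2/3) = 5.606 — matches.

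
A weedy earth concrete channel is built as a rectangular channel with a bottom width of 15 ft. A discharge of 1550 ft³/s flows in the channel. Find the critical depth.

y_c = 6.92 ft

For a rectangular channel, critical depth y_c = (q²/g)^(1/3) where q = Q/b = 1550/15 = 103.3 ft²/s.
So y_c = (103.3²/32.2)^(1/3) = 6.92 ft.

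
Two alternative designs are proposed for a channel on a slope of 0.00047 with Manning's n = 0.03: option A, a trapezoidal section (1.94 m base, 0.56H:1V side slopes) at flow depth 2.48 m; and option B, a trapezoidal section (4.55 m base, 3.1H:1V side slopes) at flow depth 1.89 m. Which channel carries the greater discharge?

Channel A: With bottom width b = 1.94 m and side slope z = 0.56: A = (b + zy)y = (1.94 + 0.56×2.48)×2.48 = 8.255 m²; P = b + 2y√(1+z²) = 1.94 + 2×2.48×1.146 = 7.625 m. Hydraulic radius R = A/P = 8.255/7.625 = 1.083 m. Q_A = (1/0.03)·8.255·1.083^(2/3)·√0.00047 = 6.29 m³/s.
Channel B: With bottom width b = 4.55 m and side slope z = 3.1: A = (b + zy)y = (4.55 + 3.1×1.89)×1.89 = 19.67 m²; P = b + 2y√(1+z²) = 4.55 + 2×1.89×3.257 = 16.86 m. Hydraulic radius R = A/P = 19.67/16.86 = 1.167 m. Q_B = (1/0.03)·19.67·1.167^(2/3)·√0.00047 = 15.76 m³/s.
Q_A = 6.29 m³/s vs Q_B = 15.76 m³/s, so channel B carries more.

channel B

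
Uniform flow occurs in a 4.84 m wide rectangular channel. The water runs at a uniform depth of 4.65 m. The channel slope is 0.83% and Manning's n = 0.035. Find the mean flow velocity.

Flow area A = b·y = 4.84 × 4.65 = 22.51 m². Wetted perimeter P = b + 2y = 4.84 + 2×4.65 = 14.14 m.
Hydraulic radius R = A/P = 22.51/14.14 = 1.592 m.
From Manning's equation, V = (1/n) R^(2/3) S^(1/2) = (1/0.035) × 1.592^(2/3) × 0.0083^(1/2) = 3.55 m/s.

V = 3.55 m/s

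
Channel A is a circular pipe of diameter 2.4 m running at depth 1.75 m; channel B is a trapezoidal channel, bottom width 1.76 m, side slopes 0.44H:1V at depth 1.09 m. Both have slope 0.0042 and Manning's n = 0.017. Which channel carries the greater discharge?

channel A

Channel A: For a circular section of diameter D = 2.4 m at depth y = 1.75 m, the central angle is θ = 2 arccos(1 − 2y/D) = 4.094 rad. Then A = (D²/8)(θ − sin θ) = 3.534 m² and P = Dθ/2 = 4.913 m. Hydraulic radius R = A/P = 3.534/4.913 = 0.7194 m. Q_A = (1/0.017)·3.534·0.7194^(2/3)·√0.0042 = 10.82 m³/s.
Channel B: With bottom width b = 1.76 m and side slope z = 0.44: A = (b + zy)y = (1.76 + 0.44×1.09)×1.09 = 2.441 m²; P = b + 2y√(1+z²) = 1.76 + 2×1.09×1.093 = 4.142 m. Hydraulic radius R = A/P = 2.441/4.142 = 0.5894 m. Q_B = (1/0.017)·2.441·0.5894^(2/3)·√0.0042 = 6.542 m³/s.
Q_A = 10.82 m³/s vs Q_B = 6.542 m³/s, so channel A carries more.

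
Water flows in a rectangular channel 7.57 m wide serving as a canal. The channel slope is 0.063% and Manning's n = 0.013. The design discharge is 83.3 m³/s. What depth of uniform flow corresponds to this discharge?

Manning's equation rearranged: A R^(2/3) = nQ / (1·√S) = 0.013 × 83.3 / (√0.00063) = 43.14.
Trying y = 3.07 m: A R^(2/3) = 33.04 — too small.
Trying y = 3.74 m: A R^(2/3) = 43.14 — close enough.

y_n = 3.74 m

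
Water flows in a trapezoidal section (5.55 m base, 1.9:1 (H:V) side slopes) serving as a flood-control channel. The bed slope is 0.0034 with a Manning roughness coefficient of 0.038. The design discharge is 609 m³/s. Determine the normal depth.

Manning's equation rearranged: A R^(2/3) = nQ / (1·√S) = 0.038 × 609 / (√0.0034) = 396.9.
At y = 8.52 m: A R^(2/3) = 497 — high.
At y = 5.74 m: A R^(2/3) = 202 — low.
At y = 7.73 m: A R^(2/3) = 396.6 — close enough.

y_n = 7.73 m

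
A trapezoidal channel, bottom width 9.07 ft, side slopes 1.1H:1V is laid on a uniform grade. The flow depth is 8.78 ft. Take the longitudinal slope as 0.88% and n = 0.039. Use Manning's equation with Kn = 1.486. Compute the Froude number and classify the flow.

subcritical

With bottom width b = 9.07 ft and side slope z = 1.1: A = (b + zy)y = (9.07 + 1.1×8.78)×8.78 = 164.4 ft²; P = b + 2y√(1+z²) = 9.07 + 2×8.78×1.487 = 35.17 ft.
Hydraulic radius R = A/P = 164.4/35.17 = 4.675 ft.
V = (1.486/n) R^(2/3) √S = (1.486/0.039) × 4.675^(2/3) × √0.0088 = 9.993 ft/s. Hydraulic depth D_h = A/T = 164.4/28.39 = 5.793 ft.
Froude number Fr = V/√(g·D_h) = 9.993/√(32.2×5.793) = 0.732, which is less than 1, so the flow is subcritical.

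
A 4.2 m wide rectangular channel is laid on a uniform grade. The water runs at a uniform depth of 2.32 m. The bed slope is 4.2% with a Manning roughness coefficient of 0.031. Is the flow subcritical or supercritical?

Flow area A = b·y = 4.2 × 2.32 = 9.744 m². Wetted perimeter P = b + 2y = 4.2 + 2×2.32 = 8.84 m.
Hydraulic radius R = A/P = 9.744/8.84 = 1.102 m.
V = (1/n) R^(2/3) √S = (1/0.031) × 1.102^(2/3) × √0.042 = 7.054 m/s. Hydraulic depth D_h = A/T = 9.744/4.2 = 2.32 m.
Froude number Fr = V/√(g·D_h) = 7.054/√(9.81×2.32) = 1.48, which is greater than 1, so the flow is supercritical.

supercritical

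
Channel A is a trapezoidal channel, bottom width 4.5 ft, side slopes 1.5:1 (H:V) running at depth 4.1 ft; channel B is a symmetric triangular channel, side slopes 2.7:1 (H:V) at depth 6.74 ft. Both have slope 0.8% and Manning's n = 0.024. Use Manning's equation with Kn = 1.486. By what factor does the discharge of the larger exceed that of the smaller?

Channel A: With bottom width b = 4.5 ft and side slope z = 1.5: A = (b + zy)y = (4.5 + 1.5×4.1)×4.1 = 43.66 ft²; P = b + 2y√(1+z²) = 4.5 + 2×4.1×1.803 = 19.28 ft. Hydraulic radius R = A/P = 43.66/19.28 = 2.264 ft. Q_A = (1.486/0.024)·43.66·2.264^(2/3)·√0.008 = 417 ft³/s.
Channel B: For a triangular section with side slope z = 2.7: A = zy² = 2.7×6.74² = 122.7 ft²; P = 2y√(1+z²) = 2×6.74×2.879 = 38.81 ft. Hydraulic radius R = A/P = 122.7/38.81 = 3.16 ft. Q_B = (1.486/0.024)·122.7·3.16^(2/3)·√0.008 = 1463 ft³/s.
The larger discharge is 1463 ft³/s and the smaller is 417 ft³/s; the ratio is 3.51.

3.51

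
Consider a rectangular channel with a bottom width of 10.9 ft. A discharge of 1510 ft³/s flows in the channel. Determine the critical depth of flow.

For a rectangular channel, critical depth y_c = (q²/g)^(1/3) where q = Q/b = 1510/10.9 = 138.5 ft²/s.
So y_c = (138.5²/32.2)^(1/3) = 8.42 ft.

y_c = 8.42 ft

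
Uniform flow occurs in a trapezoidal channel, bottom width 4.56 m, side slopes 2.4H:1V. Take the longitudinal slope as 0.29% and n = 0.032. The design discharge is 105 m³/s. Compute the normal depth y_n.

y_n = 3.28 m

Manning's equation rearranged: A R^(2/3) = nQ / (1·√S) = 0.032 × 105 / (√0.0029) = 62.39.
Try y = 3.91 m: A R^(2/3) = 91.95 — high.
Try y = 2.64 m: A R^(2/3) = 38.91 — low.
Try y = 3.28 m: A R^(2/3) = 62.26 — ≈ 62.39.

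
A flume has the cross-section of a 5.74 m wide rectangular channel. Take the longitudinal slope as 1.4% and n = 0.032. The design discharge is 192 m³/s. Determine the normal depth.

y_n = 5.85 m

Manning's equation rearranged: A R^(2/3) = nQ / (1·√S) = 0.032 × 192 / (√0.014) = 51.93.
Try y = 4 m: A R^(2/3) = 32.33 — too small.
Try y = 7.01 m: A R^(2/3) = 64.64 — too large.
Try y = 5.85 m: A R^(2/3) = 51.97 — close enough.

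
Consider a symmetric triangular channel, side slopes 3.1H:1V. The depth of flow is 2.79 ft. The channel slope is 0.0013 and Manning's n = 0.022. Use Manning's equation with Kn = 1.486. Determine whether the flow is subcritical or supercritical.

subcritical

For a triangular section with side slope z = 3.1: A = zy² = 3.1×2.79² = 24.13 ft²; P = 2y√(1+z²) = 2×2.79×3.257 = 18.18 ft.
Hydraulic radius R = A/P = 24.13/18.18 = 1.328 ft.
V = (1.486/n) R^(2/3) √S = (1.486/0.022) × 1.328^(2/3) × √0.0013 = 2.942 ft/s. Hydraulic depth D_h = A/T = 24.13/17.3 = 1.395 ft.
Froude number Fr = V/√(g·D_h) = 2.942/√(32.2×1.395) = 0.439, which is less than 1, so the flow is subcritical.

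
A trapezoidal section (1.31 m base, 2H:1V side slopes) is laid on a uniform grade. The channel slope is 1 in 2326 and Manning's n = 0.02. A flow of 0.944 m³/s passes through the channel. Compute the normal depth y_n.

Manning's equation rearranged: A R^(2/3) = nQ / (1·√S) = 0.02 × 0.944 / (√0.0004299) = 0.9106.
Try y = 0.795 m: A R^(2/3) = 1.401 — high.
Try y = 0.573 m: A R^(2/3) = 0.7167 — low.
Try y = 0.645 m: A R^(2/3) = 0.9101 — matches.

y_n = 0.645 m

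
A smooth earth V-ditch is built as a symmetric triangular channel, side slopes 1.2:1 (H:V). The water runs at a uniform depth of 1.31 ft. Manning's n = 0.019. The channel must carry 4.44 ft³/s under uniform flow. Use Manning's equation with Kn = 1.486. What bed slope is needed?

For a triangular section with side slope z = 1.2: A = zy² = 1.2×1.31² = 2.059 ft²; P = 2y√(1+z²) = 2×1.31×1.562 = 4.093 ft.
Hydraulic radius R = A/P = 2.059/4.093 = 0.5032 ft.
From Manning's equation, S = [nQ / (1.486 A R^(2/3))]² = [0.019 × 4.44 / (1.486 × 2.059 × 0.5032^(2/3))]² = 0.0019.

S = 0.0019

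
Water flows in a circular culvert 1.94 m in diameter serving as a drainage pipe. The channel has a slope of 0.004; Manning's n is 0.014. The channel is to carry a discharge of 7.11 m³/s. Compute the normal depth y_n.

Manning's equation rearranged: A R^(2/3) = nQ / (1·√S) = 0.014 × 7.11 / (√0.004) = 1.574.
At y = 1.11 m: A R^(2/3) = 1.139 — short.
At y = 1.64 m: A R^(2/3) = 1.872 — over.
At y = 1.39 m: A R^(2/3) = 1.574 — ≈ 1.574.

y_n = 1.39 m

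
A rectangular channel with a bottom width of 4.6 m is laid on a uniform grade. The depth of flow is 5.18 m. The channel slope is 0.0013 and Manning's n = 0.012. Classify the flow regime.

Flow area A = b·y = 4.6 × 5.18 = 23.83 m². Wetted perimeter P = b + 2y = 4.6 + 2×5.18 = 14.96 m.
Hydraulic radius R = A/P = 23.83/14.96 = 1.593 m.
V = (1/n) R^(2/3) √S = (1/0.012) × 1.593^(2/3) × √0.0013 = 4.098 m/s. Hydraulic depth D_h = A/T = 23.83/4.6 = 5.18 m.
Froude number Fr = V/√(g·D_h) = 4.098/√(9.81×5.18) = 0.575, which is less than 1, so the flow is subcritical.

subcritical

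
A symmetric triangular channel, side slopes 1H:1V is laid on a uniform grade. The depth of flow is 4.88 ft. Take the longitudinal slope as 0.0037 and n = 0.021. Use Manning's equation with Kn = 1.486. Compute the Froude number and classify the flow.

For a triangular section with side slope z = 1: A = zy² = 1×4.88² = 23.81 ft²; P = 2y√(1+z²) = 2×4.88×1.414 = 13.8 ft.
Hydraulic radius R = A/P = 23.81/13.8 = 1.725 ft.
V = (1.486/n) R^(2/3) √S = (1.486/0.021) × 1.725^(2/3) × √0.0037 = 6.192 ft/s. Hydraulic depth D_h = A/T = 23.81/9.76 = 2.44 ft.
Froude number Fr = V/√(g·D_h) = 6.192/√(32.2×2.44) = 0.699, which is less than 1, so the flow is subcritical.

subcritical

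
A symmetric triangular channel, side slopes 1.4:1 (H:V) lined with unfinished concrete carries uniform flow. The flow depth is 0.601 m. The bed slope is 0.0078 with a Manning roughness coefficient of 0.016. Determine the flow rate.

Q = 1.09 m³/s

For a triangular section with side slope z = 1.4: A = zy² = 1.4×0.601² = 0.5057 m²; P = 2y√(1+z²) = 2×0.601×1.72 = 2.068 m.
Hydraulic radius R = A/P = 0.5057/2.068 = 0.2445 m.
Manning's equation: Q = (1/n) A R^(2/3) S^(1/2) = (1/0.016) × 0.5057 × 0.2445^(2/3) × 0.0078^(1/2) = 1.09 m³/s.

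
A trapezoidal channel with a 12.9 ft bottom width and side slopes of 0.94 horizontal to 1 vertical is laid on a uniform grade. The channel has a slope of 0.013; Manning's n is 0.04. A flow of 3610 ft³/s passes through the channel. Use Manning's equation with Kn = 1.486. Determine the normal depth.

Manning's equation rearranged: A R^(2/3) = nQ / (1.486·√S) = 0.04 × 3610 / (1.486 × √0.013) = 852.3.
At y = 8.34 ft: A R^(2/3) = 494.4 — too small.
At y = 13.2 ft: A R^(2/3) = 1199 — too large.
At y = 11.1 ft: A R^(2/3) = 852.6 — close enough.

y_n = 11.1 ft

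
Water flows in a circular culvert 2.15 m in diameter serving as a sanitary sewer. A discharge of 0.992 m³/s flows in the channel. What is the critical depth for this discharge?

y_c = 0.455 m

At critical depth, Q² T / (g A³) = 1, i.e. A³/T = Q²/g = 0.992²/9.81 = 0.1003.
At y = 0.511 m: A³/T = 0.1577 — too large.
At y = 0.455 m: A³/T = 0.1002 — close enough.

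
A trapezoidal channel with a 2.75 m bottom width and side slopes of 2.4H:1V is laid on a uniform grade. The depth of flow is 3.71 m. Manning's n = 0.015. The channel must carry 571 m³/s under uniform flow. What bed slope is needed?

With bottom width b = 2.75 m and side slope z = 2.4: A = (b + zy)y = (2.75 + 2.4×3.71)×3.71 = 43.24 m²; P = b + 2y√(1+z²) = 2.75 + 2×3.71×2.6 = 22.04 m.
Hydraulic radius R = A/P = 43.24/22.04 = 1.962 m.
From Manning's equation, S = [nQ / (1 A R^(2/3))]² = [0.015 × 571 / (1 × 43.24 × 1.962^(2/3))]² = 0.016.

S = 0.016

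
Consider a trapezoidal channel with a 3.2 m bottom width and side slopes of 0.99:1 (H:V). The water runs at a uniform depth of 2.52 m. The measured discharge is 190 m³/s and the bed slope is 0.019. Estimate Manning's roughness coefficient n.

With bottom width b = 3.2 m and side slope z = 0.99: A = (b + zy)y = (3.2 + 0.99×2.52)×2.52 = 14.35 m²; P = b + 2y√(1+z²) = 3.2 + 2×2.52×1.407 = 10.29 m.
Hydraulic radius R = A/P = 14.35/10.29 = 1.394 m.
Rearranging Manning's equation: n = (1/Q) A R^(2/3) S^(1/2) = (1/190) × 14.35 × 1.394^(2/3) × √0.019 = 0.013.

n = 0.013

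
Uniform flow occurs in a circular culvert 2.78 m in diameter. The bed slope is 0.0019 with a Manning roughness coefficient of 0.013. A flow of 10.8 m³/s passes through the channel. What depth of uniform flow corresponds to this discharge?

Manning's equation rearranged: A R^(2/3) = nQ / (1·√S) = 0.013 × 10.8 / (√0.0019) = 3.221.
Try y = 1.87 m: A R^(2/3) = 3.78 — high.
Try y = 1.3 m: A R^(2/3) = 2.122 — low.
Try y = 1.68 m: A R^(2/3) = 3.235 — close enough.

y_n = 1.68 m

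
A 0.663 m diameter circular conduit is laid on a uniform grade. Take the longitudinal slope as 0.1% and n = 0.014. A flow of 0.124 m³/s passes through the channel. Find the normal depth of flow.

Manning's equation rearranged: A R^(2/3) = nQ / (1·√S) = 0.014 × 0.124 / (√0.001) = 0.0549.
At y = 0.389 m: A R^(2/3) = 0.06761 — too large.
At y = 0.342 m: A R^(2/3) = 0.0549 — matches.

y_n = 0.342 m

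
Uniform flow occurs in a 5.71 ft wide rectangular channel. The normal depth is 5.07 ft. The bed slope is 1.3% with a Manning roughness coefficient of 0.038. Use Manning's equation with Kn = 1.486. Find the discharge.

Flow area A = b·y = 5.71 × 5.07 = 28.95 ft². Wetted perimeter P = b + 2y = 5.71 + 2×5.07 = 15.85 ft.
Hydraulic radius R = A/P = 28.95/15.85 = 1.826 ft.
Manning's equation: Q = (1.486/n) A R^(2/3) S^(1/2) = (1.486/0.038) × 28.95 × 1.826^(2/3) × 0.013^(1/2) = 193 ft³/s.

Q = 193 ft³/s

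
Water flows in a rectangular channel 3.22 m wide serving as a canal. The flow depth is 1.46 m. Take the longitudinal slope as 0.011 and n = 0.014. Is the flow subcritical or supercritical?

supercritical

Flow area A = b·y = 3.22 × 1.46 = 4.701 m². Wetted perimeter P = b + 2y = 3.22 + 2×1.46 = 6.14 m.
Hydraulic radius R = A/P = 4.701/6.14 = 0.7657 m.
V = (1/n) R^(2/3) √S = (1/0.014) × 0.7657^(2/3) × √0.011 = 6.27 m/s. Hydraulic depth D_h = A/T = 4.701/3.22 = 1.46 m.
Froude number Fr = V/√(g·D_h) = 6.27/√(9.81×1.46) = 1.66, which is greater than 1, so the flow is supercritical.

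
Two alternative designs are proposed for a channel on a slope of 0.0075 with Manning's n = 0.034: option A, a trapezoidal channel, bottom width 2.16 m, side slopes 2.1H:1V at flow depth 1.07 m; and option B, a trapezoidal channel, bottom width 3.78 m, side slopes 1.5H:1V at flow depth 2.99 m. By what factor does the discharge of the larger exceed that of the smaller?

Channel A: With bottom width b = 2.16 m and side slope z = 2.1: A = (b + zy)y = (2.16 + 2.1×1.07)×1.07 = 4.715 m²; P = b + 2y√(1+z²) = 2.16 + 2×1.07×2.326 = 7.138 m. Hydraulic radius R = A/P = 4.715/7.138 = 0.6607 m. Q_A = (1/0.034)·4.715·0.6607^(2/3)·√0.0075 = 9.111 m³/s.
Channel B: With bottom width b = 3.78 m and side slope z = 1.5: A = (b + zy)y = (3.78 + 1.5×2.99)×2.99 = 24.71 m²; P = b + 2y√(1+z²) = 3.78 + 2×2.99×1.803 = 14.56 m. Hydraulic radius R = A/P = 24.71/14.56 = 1.697 m. Q_B = (1/0.034)·24.71·1.697^(2/3)·√0.0075 = 89.56 m³/s.
The larger discharge is 89.56 m³/s and the smaller is 9.111 m³/s; the ratio is 9.83.

9.83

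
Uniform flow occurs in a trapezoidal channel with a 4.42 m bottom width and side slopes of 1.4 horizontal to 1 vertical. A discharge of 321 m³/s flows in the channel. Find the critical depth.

y_c = 5.05 m

At critical depth, Q² T / (g A³) = 1, i.e. A³/T = Q²/g = 321²/9.81 = 10500.
Trying y = 6.03 m: A³/T = 21900 — over.
Trying y = 4.19 m: A³/T = 4956 — short.
Trying y = 5.05 m: A³/T = 10530 — ≈ 10500.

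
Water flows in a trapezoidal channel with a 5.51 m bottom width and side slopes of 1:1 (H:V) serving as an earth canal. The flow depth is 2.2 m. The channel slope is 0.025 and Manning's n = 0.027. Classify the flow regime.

supercritical

With bottom width b = 5.51 m and side slope z = 1: A = (b + zy)y = (5.51 + 1×2.2)×2.2 = 16.96 m²; P = b + 2y√(1+z²) = 5.51 + 2×2.2×1.414 = 11.73 m.
Hydraulic radius R = A/P = 16.96/11.73 = 1.446 m.
V = (1/n) R^(2/3) √S = (1/0.027) × 1.446^(2/3) × √0.025 = 7.487 m/s. Hydraulic depth D_h = A/T = 16.96/9.91 = 1.712 m.
Froude number Fr = V/√(g·D_h) = 7.487/√(9.81×1.712) = 1.83, which is greater than 1, so the flow is supercritical.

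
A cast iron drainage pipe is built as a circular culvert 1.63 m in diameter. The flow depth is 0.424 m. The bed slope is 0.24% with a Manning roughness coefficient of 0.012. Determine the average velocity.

For a circular section of diameter D = 1.63 m at depth y = 0.424 m, the central angle is θ = 2 arccos(1 − 2y/D) = 2.141 rad. Then A = (D²/8)(θ − sin θ) = 0.4314 m² and P = Dθ/2 = 1.745 m.
Hydraulic radius R = A/P = 0.4314/1.745 = 0.2473 m.
From Manning's equation, V = (1/n) R^(2/3) S^(1/2) = (1/0.012) × 0.2473^(2/3) × 0.0024^(1/2) = 1.61 m/s.

V = 1.61 m/s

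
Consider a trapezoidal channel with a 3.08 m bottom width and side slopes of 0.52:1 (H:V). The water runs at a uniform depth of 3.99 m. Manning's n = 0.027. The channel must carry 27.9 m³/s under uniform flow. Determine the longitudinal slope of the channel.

S = 0.000659

With bottom width b = 3.08 m and side slope z = 0.52: A = (b + zy)y = (3.08 + 0.52×3.99)×3.99 = 20.57 m²; P = b + 2y√(1+z²) = 3.08 + 2×3.99×1.127 = 12.07 m.
Hydraulic radius R = A/P = 20.57/12.07 = 1.703 m.
From Manning's equation, S = [nQ / (1 A R^(2/3))]² = [0.027 × 27.9 / (1 × 20.57 × 1.703^(2/3))]² = 0.000659.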